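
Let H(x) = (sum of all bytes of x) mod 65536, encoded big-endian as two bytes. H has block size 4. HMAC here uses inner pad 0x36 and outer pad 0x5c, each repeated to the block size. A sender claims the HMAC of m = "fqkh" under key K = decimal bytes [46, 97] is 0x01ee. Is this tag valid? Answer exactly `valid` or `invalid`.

Key decimal bytes [46, 97] = 2e 61 is 2 bytes ≤ B = 4; zero-pad to 4 bytes: K' = 2e 61 00 00.
K' ⊕ ipad = 18 57 36 36; K' ⊕ opad = 72 3d 5c 5c.
Inner hash: sum = 24+87+54+54+102+113+107+104 = 645 → 02 85.
Outer hash (recomputed tag): sum = 114+61+92+92+2+133 = 494 → 01 ee.
Recomputed tag = 01ee; claimed = 01ee → match.

valid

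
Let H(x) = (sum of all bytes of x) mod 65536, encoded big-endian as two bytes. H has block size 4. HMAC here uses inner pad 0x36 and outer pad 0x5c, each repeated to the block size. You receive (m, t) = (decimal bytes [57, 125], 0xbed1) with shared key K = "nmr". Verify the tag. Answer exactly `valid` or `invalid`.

Key "nmr" = 6e 6d 72 is 3 bytes ≤ B = 4; zero-pad to 4 bytes: K' = 6e 6d 72 00.
K' ⊕ ipad = 58 5b 44 36; K' ⊕ opad = 32 31 2e 5c.
Inner hash: sum = 88+91+68+54+57+125 = 483 → 01 e3.
Outer hash (recomputed tag): sum = 50+49+46+92+1+227 = 465 → 01 d1.
Recomputed tag = 01d1; claimed = bed1 → mismatch.

invalid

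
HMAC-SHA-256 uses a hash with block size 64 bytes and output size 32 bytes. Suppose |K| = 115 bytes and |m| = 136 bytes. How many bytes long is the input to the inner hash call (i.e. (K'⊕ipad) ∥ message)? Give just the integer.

Key is 115 > 64 bytes, so it is hashed to 32 bytes then zero-padded to 64: |K'| = 64.
Inner input = (K'⊕ipad) ∥ m → 64 + 136 = 200 bytes.

200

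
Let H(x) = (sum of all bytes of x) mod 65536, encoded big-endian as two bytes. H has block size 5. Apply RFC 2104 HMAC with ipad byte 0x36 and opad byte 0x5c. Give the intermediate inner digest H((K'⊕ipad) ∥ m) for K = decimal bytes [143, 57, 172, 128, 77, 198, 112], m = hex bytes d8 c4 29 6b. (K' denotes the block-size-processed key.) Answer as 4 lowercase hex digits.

0348

Key decimal bytes [143, 57, 172, 128, 77, 198, 112] = 8f 39 ac 80 4d c6 70 is 7 bytes > B = 5, so hash it first: H(key) = 03 77, then zero-pad to 5 bytes: K' = 03 77 00 00 00.
K' ⊕ ipad = 35 41 36 36 36.
Inner input = 35 41 36 36 36 ∥ d8 c4 29 6b.
Inner hash: sum = 53+65+54+54+54+216+196+41+107 = 840 → 03 48.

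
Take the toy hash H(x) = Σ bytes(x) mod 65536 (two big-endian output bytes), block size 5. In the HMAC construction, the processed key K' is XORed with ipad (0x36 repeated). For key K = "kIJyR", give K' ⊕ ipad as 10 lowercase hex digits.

5d7f7c4f64

Key "kIJyR" = 6b 49 4a 79 52 is exactly B = 5 bytes: K' = 6b 49 4a 79 52.
XOR each byte with 0x36: 6b⊕36=5d, 49⊕36=7f, 4a⊕36=7c, 79⊕36=4f, 52⊕36=64.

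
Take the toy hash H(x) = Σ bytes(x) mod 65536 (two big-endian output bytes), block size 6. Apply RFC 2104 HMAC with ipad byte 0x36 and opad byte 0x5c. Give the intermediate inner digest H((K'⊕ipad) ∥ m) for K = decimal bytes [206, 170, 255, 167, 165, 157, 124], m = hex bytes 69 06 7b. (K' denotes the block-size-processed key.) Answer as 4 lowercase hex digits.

Key decimal bytes [206, 170, 255, 167, 165, 157, 124] = ce aa ff a7 a5 9d 7c is 7 bytes > B = 6, so hash it first: H(key) = 04 dc, then zero-pad to 6 bytes: K' = 04 dc 00 00 00 00.
K' ⊕ ipad = 32 ea 36 36 36 36.
Inner input = 32 ea 36 36 36 36 ∥ 69 06 7b.
Inner hash: sum = 50+234+54+54+54+54+105+6+123 = 734 → 02 de.

02de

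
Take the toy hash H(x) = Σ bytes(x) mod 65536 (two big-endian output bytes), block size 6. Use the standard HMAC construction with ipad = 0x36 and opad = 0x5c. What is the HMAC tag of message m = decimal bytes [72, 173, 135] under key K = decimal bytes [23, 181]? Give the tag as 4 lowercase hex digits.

039e

Key decimal bytes [23, 181] = 17 b5 is 2 bytes ≤ B = 6; zero-pad to 6 bytes: K' = 17 b5 00 00 00 00.
K' ⊕ ipad = 21 83 36 36 36 36.  K' ⊕ opad = 4b e9 5c 5c 5c 5c.
Inner input = (K'⊕ipad) ∥ m = 21 83 36 36 36 36 ∥ 48 ad 87.
Inner hash: sum = 33+131+54+54+54+54+72+173+135 = 760 → 02 f8.
Outer input = (K'⊕opad) ∥ inner = 4b e9 5c 5c 5c 5c ∥ 02 f8.
Outer hash (tag): sum = 75+233+92+92+92+92+2+248 = 926 → 03 9e.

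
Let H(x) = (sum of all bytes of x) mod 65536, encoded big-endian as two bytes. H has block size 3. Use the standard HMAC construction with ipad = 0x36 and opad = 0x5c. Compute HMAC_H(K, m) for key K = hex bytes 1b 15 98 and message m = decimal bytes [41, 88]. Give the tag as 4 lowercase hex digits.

Key hex bytes 1b 15 98 is exactly B = 3 bytes: K' = 1b 15 98.
K' ⊕ ipad = 2d 23 ae.  K' ⊕ opad = 47 49 c4.
Inner input = (K'⊕ipad) ∥ m = 2d 23 ae ∥ 29 58.
Inner hash: sum = 45+35+174+41+88 = 383 → 01 7f.
Outer input = (K'⊕opad) ∥ inner = 47 49 c4 ∥ 01 7f.
Outer hash (tag): sum = 71+73+196+1+127 = 468 → 01 d4.

01d4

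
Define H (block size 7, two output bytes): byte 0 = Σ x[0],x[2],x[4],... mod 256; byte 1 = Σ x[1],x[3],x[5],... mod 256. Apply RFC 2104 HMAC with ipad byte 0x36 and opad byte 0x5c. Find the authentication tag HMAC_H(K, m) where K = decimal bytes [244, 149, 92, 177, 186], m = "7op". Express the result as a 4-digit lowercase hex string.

f16f

Key decimal bytes [244, 149, 92, 177, 186] = f4 95 5c b1 ba is 5 bytes ≤ B = 7; zero-pad to 7 bytes: K' = f4 95 5c b1 ba 00 00.
K' ⊕ ipad = c2 a3 6a 87 8c 36 36.  K' ⊕ opad = a8 c9 00 ed e6 5c 5c.
Inner input = (K'⊕ipad) ∥ m = c2 a3 6a 87 8c 36 36 ∥ 37 6f 70.
Inner hash: even-index sum = 605 mod 256 = 93; odd-index sum = 519 mod 256 = 7 → 5d 07.
Outer input = (K'⊕opad) ∥ inner = a8 c9 00 ed e6 5c 5c ∥ 5d 07.
Outer hash (tag): even-index sum = 497 mod 256 = 241; odd-index sum = 623 mod 256 = 111 → f1 6f.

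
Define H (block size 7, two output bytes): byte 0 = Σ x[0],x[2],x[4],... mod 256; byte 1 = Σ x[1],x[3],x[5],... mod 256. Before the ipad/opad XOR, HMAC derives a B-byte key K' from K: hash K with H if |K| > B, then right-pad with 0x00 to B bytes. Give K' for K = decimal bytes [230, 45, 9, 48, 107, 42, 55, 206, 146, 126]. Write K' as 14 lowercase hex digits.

|K| = 10 > B = 7, so first hash the key.
H(K): even-index sum = 547 mod 256 = 35; odd-index sum = 467 mod 256 = 211 → 23 d3.
Zero-pad H(K) = 23 d3 to 7 bytes: K' = 23 d3 00 00 00 00 00.

23d30000000000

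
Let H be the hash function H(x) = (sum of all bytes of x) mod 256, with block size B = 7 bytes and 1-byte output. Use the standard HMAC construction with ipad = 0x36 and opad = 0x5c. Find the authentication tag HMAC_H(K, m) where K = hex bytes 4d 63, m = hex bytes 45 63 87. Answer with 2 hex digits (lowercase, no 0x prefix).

Key hex bytes 4d 63 is 2 bytes ≤ B = 7; zero-pad to 7 bytes: K' = 4d 63 00 00 00 00 00.
K' ⊕ ipad = 7b 55 36 36 36 36 36.  K' ⊕ opad = 11 3f 5c 5c 5c 5c 5c.
Inner input = (K'⊕ipad) ∥ m = 7b 55 36 36 36 36 36 ∥ 45 63 87.
Inner hash: sum = 123+85+54+54+54+54+54+69+99+135 = 781; mod 256 = 13 → 0d.
Outer input = (K'⊕opad) ∥ inner = 11 3f 5c 5c 5c 5c 5c ∥ 0d.
Outer hash (tag): sum = 17+63+92+92+92+92+92+13 = 553; mod 256 = 41 → 29.

29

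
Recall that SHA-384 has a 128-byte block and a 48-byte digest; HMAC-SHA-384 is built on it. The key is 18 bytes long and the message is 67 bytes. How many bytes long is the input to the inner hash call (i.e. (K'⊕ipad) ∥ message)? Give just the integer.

195

Key is 18 ≤ 128 bytes, zero-padded: |K'| = 128.
Inner input = (K'⊕ipad) ∥ m → 128 + 67 = 195 bytes.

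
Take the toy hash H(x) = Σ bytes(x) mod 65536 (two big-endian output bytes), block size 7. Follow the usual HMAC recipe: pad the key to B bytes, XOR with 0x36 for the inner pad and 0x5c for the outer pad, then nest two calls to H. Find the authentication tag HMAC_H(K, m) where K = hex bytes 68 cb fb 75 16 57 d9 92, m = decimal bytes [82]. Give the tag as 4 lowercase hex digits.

032b

Key hex bytes 68 cb fb 75 16 57 d9 92 is 8 bytes > B = 7, so hash it first: H(key) = 04 7b, then zero-pad to 7 bytes: K' = 04 7b 00 00 00 00 00.
K' ⊕ ipad = 32 4d 36 36 36 36 36.  K' ⊕ opad = 58 27 5c 5c 5c 5c 5c.
Inner input = (K'⊕ipad) ∥ m = 32 4d 36 36 36 36 36 ∥ 52.
Inner hash: sum = 50+77+54+54+54+54+54+82 = 479 → 01 df.
Outer input = (K'⊕opad) ∥ inner = 58 27 5c 5c 5c 5c 5c ∥ 01 df.
Outer hash (tag): sum = 88+39+92+92+92+92+92+1+223 = 811 → 03 2b.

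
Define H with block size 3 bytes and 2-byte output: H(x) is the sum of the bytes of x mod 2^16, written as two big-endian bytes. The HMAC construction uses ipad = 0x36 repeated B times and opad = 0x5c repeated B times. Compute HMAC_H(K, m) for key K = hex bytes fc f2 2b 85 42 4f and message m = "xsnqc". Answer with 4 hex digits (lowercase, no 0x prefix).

Key hex bytes fc f2 2b 85 42 4f is 6 bytes > B = 3, so hash it first: H(key) = 03 2f, then zero-pad to 3 bytes: K' = 03 2f 00.
K' ⊕ ipad = 35 19 36.  K' ⊕ opad = 5f 73 5c.
Inner input = (K'⊕ipad) ∥ m = 35 19 36 ∥ 78 73 6e 71 63.
Inner hash: sum = 53+25+54+120+115+110+113+99 = 689 → 02 b1.
Outer input = (K'⊕opad) ∥ inner = 5f 73 5c ∥ 02 b1.
Outer hash (tag): sum = 95+115+92+2+177 = 481 → 01 e1.

01e1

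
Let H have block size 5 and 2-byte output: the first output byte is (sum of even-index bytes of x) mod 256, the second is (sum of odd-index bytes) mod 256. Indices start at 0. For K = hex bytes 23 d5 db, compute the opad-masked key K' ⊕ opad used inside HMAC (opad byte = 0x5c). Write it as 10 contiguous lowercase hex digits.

Key hex bytes 23 d5 db is 3 bytes ≤ B = 5; zero-pad to 5 bytes: K' = 23 d5 db 00 00.
XOR each byte with 0x5c: 23⊕5c=7f, d5⊕5c=89, db⊕5c=87, 00⊕5c=5c, 00⊕5c=5c.

7f89875c5c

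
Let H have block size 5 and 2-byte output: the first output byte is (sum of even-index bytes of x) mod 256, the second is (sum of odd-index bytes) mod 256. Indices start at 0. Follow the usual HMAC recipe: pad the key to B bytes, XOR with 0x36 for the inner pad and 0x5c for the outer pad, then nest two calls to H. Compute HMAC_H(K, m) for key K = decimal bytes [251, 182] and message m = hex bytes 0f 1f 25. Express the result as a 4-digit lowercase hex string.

Key decimal bytes [251, 182] = fb b6 is 2 bytes ≤ B = 5; zero-pad to 5 bytes: K' = fb b6 00 00 00.
K' ⊕ ipad = cd 80 36 36 36.  K' ⊕ opad = a7 ea 5c 5c 5c.
Inner input = (K'⊕ipad) ∥ m = cd 80 36 36 36 ∥ 0f 1f 25.
Inner hash: even-index sum = 344 mod 256 = 88; odd-index sum = 234 mod 256 = 234 → 58 ea.
Outer input = (K'⊕opad) ∥ inner = a7 ea 5c 5c 5c ∥ 58 ea.
Outer hash (tag): even-index sum = 585 mod 256 = 73; odd-index sum = 414 mod 256 = 158 → 49 9e.

499e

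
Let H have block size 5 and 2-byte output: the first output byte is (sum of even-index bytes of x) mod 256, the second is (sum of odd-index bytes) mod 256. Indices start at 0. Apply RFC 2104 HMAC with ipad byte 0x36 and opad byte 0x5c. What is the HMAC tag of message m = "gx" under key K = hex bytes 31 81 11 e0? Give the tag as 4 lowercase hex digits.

Key hex bytes 31 81 11 e0 is 4 bytes ≤ B = 5; zero-pad to 5 bytes: K' = 31 81 11 e0 00.
K' ⊕ ipad = 07 b7 27 d6 36.  K' ⊕ opad = 6d dd 4d bc 5c.
Inner input = (K'⊕ipad) ∥ m = 07 b7 27 d6 36 ∥ 67 78.
Inner hash: even-index sum = 220 mod 256 = 220; odd-index sum = 500 mod 256 = 244 → dc f4.
Outer input = (K'⊕opad) ∥ inner = 6d dd 4d bc 5c ∥ dc f4.
Outer hash (tag): even-index sum = 522 mod 256 = 10; odd-index sum = 629 mod 256 = 117 → 0a 75.

0a75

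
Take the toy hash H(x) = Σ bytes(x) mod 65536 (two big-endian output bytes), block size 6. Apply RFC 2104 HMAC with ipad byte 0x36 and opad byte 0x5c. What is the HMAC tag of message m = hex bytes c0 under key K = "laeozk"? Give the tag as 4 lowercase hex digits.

Key "laeozk" = 6c 61 65 6f 7a 6b is exactly B = 6 bytes: K' = 6c 61 65 6f 7a 6b.
K' ⊕ ipad = 5a 57 53 59 4c 5d.  K' ⊕ opad = 30 3d 39 33 26 37.
Inner input = (K'⊕ipad) ∥ m = 5a 57 53 59 4c 5d ∥ c0.
Inner hash: sum = 90+87+83+89+76+93+192 = 710 → 02 c6.
Outer input = (K'⊕opad) ∥ inner = 30 3d 39 33 26 37 ∥ 02 c6.
Outer hash (tag): sum = 48+61+57+51+38+55+2+198 = 510 → 01 fe.

01fe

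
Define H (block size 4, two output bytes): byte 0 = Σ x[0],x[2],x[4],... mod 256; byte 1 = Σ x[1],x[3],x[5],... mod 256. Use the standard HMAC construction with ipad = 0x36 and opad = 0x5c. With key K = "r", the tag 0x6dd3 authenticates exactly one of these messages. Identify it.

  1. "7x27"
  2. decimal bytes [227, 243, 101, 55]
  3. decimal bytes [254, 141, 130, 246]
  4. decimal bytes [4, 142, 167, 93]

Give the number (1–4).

Key "r" = 72 is 1 byte ≤ B = 4; zero-pad to 4 bytes: K' = 72 00 00 00.
K' ⊕ ipad = 44 36 36 36; K' ⊕ opad = 2e 5c 5c 5c.
m1: inner = H(44 36 36 36 37 78 32 37) = e3 1b; tag = H(2e 5c 5c 5c e3 1b) = 6dd3 ← matches
m2: inner = H(44 36 36 36 e3 f3 65 37) = c2 96; tag = H(2e 5c 5c 5c c2 96) = 4c4e
m3: inner = H(44 36 36 36 fe 8d 82 f6) = fa ef; tag = H(2e 5c 5c 5c fa ef) = 84a7
m4: inner = H(44 36 36 36 04 8e a7 5d) = 25 57; tag = H(2e 5c 5c 5c 25 57) = af0f

1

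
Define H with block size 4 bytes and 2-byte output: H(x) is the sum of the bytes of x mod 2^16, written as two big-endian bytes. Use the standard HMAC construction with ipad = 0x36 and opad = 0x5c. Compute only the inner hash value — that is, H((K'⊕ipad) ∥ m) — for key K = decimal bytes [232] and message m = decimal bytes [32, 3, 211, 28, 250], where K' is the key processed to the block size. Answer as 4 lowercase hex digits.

038c

Key decimal bytes [232] = e8 is 1 byte ≤ B = 4; zero-pad to 4 bytes: K' = e8 00 00 00.
K' ⊕ ipad = de 36 36 36.
Inner input = de 36 36 36 ∥ 20 03 d3 1c fa.
Inner hash: sum = 222+54+54+54+32+3+211+28+250 = 908 → 03 8c.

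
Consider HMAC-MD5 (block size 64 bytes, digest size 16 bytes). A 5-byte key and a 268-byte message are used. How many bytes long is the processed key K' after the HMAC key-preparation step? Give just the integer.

Key is 5 ≤ 64 bytes, zero-padded: |K'| = 64.

64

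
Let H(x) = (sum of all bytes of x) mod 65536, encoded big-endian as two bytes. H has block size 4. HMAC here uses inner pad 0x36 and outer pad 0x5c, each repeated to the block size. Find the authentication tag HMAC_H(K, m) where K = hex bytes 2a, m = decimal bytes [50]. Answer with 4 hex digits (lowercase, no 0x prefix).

Key hex bytes 2a is 1 byte ≤ B = 4; zero-pad to 4 bytes: K' = 2a 00 00 00.
K' ⊕ ipad = 1c 36 36 36.  K' ⊕ opad = 76 5c 5c 5c.
Inner input = (K'⊕ipad) ∥ m = 1c 36 36 36 ∥ 32.
Inner hash: sum = 28+54+54+54+50 = 240 → 00 f0.
Outer input = (K'⊕opad) ∥ inner = 76 5c 5c 5c ∥ 00 f0.
Outer hash (tag): sum = 118+92+92+92+0+240 = 634 → 02 7a.

027a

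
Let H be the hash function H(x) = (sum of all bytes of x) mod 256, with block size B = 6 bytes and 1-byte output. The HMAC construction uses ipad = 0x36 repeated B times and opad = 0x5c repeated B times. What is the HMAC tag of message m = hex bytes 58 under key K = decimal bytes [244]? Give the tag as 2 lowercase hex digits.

9c

Key decimal bytes [244] = f4 is 1 byte ≤ B = 6; zero-pad to 6 bytes: K' = f4 00 00 00 00 00.
K' ⊕ ipad = c2 36 36 36 36 36.  K' ⊕ opad = a8 5c 5c 5c 5c 5c.
Inner input = (K'⊕ipad) ∥ m = c2 36 36 36 36 36 ∥ 58.
Inner hash: sum = 194+54+54+54+54+54+88 = 552; mod 256 = 40 → 28.
Outer input = (K'⊕opad) ∥ inner = a8 5c 5c 5c 5c 5c ∥ 28.
Outer hash (tag): sum = 168+92+92+92+92+92+40 = 668; mod 256 = 156 → 9c.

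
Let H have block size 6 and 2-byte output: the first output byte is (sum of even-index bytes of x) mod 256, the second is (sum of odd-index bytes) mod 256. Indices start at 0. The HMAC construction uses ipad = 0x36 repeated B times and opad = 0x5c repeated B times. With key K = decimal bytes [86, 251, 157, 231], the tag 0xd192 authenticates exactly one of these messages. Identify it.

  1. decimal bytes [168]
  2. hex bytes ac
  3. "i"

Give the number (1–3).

Key decimal bytes [86, 251, 157, 231] = 56 fb 9d e7 is 4 bytes ≤ B = 6; zero-pad to 6 bytes: K' = 56 fb 9d e7 00 00.
K' ⊕ ipad = 60 cd ab d1 36 36; K' ⊕ opad = 0a a7 c1 bb 5c 5c.
m1: inner = H(60 cd ab d1 36 36 a8) = e9 d4; tag = H(0a a7 c1 bb 5c 5c e9 d4) = 1092
m2: inner = H(60 cd ab d1 36 36 ac) = ed d4; tag = H(0a a7 c1 bb 5c 5c ed d4) = 1492
m3: inner = H(60 cd ab d1 36 36 69) = aa d4; tag = H(0a a7 c1 bb 5c 5c aa d4) = d192 ← matches

3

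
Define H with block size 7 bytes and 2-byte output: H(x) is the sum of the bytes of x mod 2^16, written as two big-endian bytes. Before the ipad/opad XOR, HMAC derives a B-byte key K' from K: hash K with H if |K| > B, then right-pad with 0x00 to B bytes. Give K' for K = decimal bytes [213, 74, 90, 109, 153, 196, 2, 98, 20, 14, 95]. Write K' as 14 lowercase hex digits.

04280000000000

|K| = 11 > B = 7, so first hash the key.
H(K): sum = 213+74+90+109+153+196+2+98+20+14+95 = 1064 → 04 28.
Zero-pad H(K) = 04 28 to 7 bytes: K' = 04 28 00 00 00 00 00.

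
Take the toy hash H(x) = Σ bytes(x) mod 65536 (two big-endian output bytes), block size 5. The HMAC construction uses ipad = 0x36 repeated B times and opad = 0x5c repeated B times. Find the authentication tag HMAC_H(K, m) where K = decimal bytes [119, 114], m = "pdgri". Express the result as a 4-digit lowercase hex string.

Key decimal bytes [119, 114] = 77 72 is 2 bytes ≤ B = 5; zero-pad to 5 bytes: K' = 77 72 00 00 00.
K' ⊕ ipad = 41 44 36 36 36.  K' ⊕ opad = 2b 2e 5c 5c 5c.
Inner input = (K'⊕ipad) ∥ m = 41 44 36 36 36 ∥ 70 64 67 72 69.
Inner hash: sum = 65+68+54+54+54+112+100+103+114+105 = 829 → 03 3d.
Outer input = (K'⊕opad) ∥ inner = 2b 2e 5c 5c 5c ∥ 03 3d.
Outer hash (tag): sum = 43+46+92+92+92+3+61 = 429 → 01 ad.

01ad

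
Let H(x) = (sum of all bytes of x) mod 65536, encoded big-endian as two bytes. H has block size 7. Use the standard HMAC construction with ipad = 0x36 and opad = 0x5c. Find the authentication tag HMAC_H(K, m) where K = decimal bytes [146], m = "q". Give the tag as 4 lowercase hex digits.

Key decimal bytes [146] = 92 is 1 byte ≤ B = 7; zero-pad to 7 bytes: K' = 92 00 00 00 00 00 00.
K' ⊕ ipad = a4 36 36 36 36 36 36.  K' ⊕ opad = ce 5c 5c 5c 5c 5c 5c.
Inner input = (K'⊕ipad) ∥ m = a4 36 36 36 36 36 36 ∥ 71.
Inner hash: sum = 164+54+54+54+54+54+54+113 = 601 → 02 59.
Outer input = (K'⊕opad) ∥ inner = ce 5c 5c 5c 5c 5c 5c ∥ 02 59.
Outer hash (tag): sum = 206+92+92+92+92+92+92+2+89 = 849 → 03 51.

0351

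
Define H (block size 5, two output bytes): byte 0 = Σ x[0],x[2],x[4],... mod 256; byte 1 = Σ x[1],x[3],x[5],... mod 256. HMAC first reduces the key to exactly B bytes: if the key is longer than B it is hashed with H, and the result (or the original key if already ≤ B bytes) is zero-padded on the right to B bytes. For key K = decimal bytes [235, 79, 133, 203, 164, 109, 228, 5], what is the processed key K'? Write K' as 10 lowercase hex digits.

f88c000000

|K| = 8 > B = 5, so first hash the key.
H(K): even-index sum = 760 mod 256 = 248; odd-index sum = 396 mod 256 = 140 → f8 8c.
Zero-pad H(K) = f8 8c to 5 bytes: K' = f8 8c 00 00 00.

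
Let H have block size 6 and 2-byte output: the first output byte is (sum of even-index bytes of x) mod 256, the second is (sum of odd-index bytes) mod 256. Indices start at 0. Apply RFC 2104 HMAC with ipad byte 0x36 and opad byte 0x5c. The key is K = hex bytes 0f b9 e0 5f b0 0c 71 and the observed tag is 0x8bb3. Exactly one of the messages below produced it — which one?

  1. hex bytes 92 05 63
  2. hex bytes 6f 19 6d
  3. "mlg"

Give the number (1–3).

Key hex bytes 0f b9 e0 5f b0 0c 71 is 7 bytes > B = 6, so hash it first: H(key) = 10 24, then zero-pad to 6 bytes: K' = 10 24 00 00 00 00.
K' ⊕ ipad = 26 12 36 36 36 36; K' ⊕ opad = 4c 78 5c 5c 5c 5c.
m1: inner = H(26 12 36 36 36 36 92 05 63) = 87 83; tag = H(4c 78 5c 5c 5c 5c 87 83) = 8bb3 ← matches
m2: inner = H(26 12 36 36 36 36 6f 19 6d) = 6e 97; tag = H(4c 78 5c 5c 5c 5c 6e 97) = 72c7
m3: inner = H(26 12 36 36 36 36 6d 6c 67) = 66 ea; tag = H(4c 78 5c 5c 5c 5c 66 ea) = 6a1a

1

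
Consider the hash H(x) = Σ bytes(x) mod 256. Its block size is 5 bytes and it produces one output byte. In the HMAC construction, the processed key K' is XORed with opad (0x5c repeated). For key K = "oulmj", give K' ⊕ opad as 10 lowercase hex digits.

3329303136

Key "oulmj" = 6f 75 6c 6d 6a is exactly B = 5 bytes: K' = 6f 75 6c 6d 6a.
XOR each byte with 0x5c: 6f⊕5c=33, 75⊕5c=29, 6c⊕5c=30, 6d⊕5c=31, 6a⊕5c=36.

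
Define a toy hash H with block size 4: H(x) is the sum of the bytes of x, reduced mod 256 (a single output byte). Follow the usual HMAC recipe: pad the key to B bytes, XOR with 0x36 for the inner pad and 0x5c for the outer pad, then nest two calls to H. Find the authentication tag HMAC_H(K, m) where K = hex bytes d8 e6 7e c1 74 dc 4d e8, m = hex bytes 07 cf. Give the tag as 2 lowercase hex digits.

Key hex bytes d8 e6 7e c1 74 dc 4d e8 is 8 bytes > B = 4, so hash it first: H(key) = 82, then zero-pad to 4 bytes: K' = 82 00 00 00.
K' ⊕ ipad = b4 36 36 36.  K' ⊕ opad = de 5c 5c 5c.
Inner input = (K'⊕ipad) ∥ m = b4 36 36 36 ∥ 07 cf.
Inner hash: sum = 180+54+54+54+7+207 = 556; mod 256 = 44 → 2c.
Outer input = (K'⊕opad) ∥ inner = de 5c 5c 5c ∥ 2c.
Outer hash (tag): sum = 222+92+92+92+44 = 542; mod 256 = 30 → 1e.

1e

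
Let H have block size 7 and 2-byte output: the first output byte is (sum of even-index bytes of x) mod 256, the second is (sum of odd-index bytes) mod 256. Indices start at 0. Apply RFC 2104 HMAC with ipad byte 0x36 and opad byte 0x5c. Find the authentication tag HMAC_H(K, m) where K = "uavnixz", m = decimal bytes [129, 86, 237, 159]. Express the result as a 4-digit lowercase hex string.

19b6

Key "uavnixz" = 75 61 76 6e 69 78 7a is exactly B = 7 bytes: K' = 75 61 76 6e 69 78 7a.
K' ⊕ ipad = 43 57 40 58 5f 4e 4c.  K' ⊕ opad = 29 3d 2a 32 35 24 26.
Inner input = (K'⊕ipad) ∥ m = 43 57 40 58 5f 4e 4c ∥ 81 56 ed 9f.
Inner hash: even-index sum = 547 mod 256 = 35; odd-index sum = 619 mod 256 = 107 → 23 6b.
Outer input = (K'⊕opad) ∥ inner = 29 3d 2a 32 35 24 26 ∥ 23 6b.
Outer hash (tag): even-index sum = 281 mod 256 = 25; odd-index sum = 182 mod 256 = 182 → 19 b6.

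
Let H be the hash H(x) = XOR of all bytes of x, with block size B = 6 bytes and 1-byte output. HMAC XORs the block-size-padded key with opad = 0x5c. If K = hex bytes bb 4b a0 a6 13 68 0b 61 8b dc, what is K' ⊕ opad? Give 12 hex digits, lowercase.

ec5c5c5c5c5c

Key hex bytes bb 4b a0 a6 13 68 0b 61 8b dc is 10 bytes > B = 6, so hash it first: H(key) = b0, then zero-pad to 6 bytes: K' = b0 00 00 00 00 00.
XOR each byte with 0x5c: b0⊕5c=ec, 00⊕5c=5c, 00⊕5c=5c, 00⊕5c=5c, 00⊕5c=5c, 00⊕5c=5c.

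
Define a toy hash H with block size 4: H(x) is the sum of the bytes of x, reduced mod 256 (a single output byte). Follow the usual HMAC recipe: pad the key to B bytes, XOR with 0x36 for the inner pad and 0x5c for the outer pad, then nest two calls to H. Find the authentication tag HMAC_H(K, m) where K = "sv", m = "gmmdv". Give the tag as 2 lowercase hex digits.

Key "sv" = 73 76 is 2 bytes ≤ B = 4; zero-pad to 4 bytes: K' = 73 76 00 00.
K' ⊕ ipad = 45 40 36 36.  K' ⊕ opad = 2f 2a 5c 5c.
Inner input = (K'⊕ipad) ∥ m = 45 40 36 36 ∥ 67 6d 6d 64 76.
Inner hash: sum = 69+64+54+54+103+109+109+100+118 = 780; mod 256 = 12 → 0c.
Outer input = (K'⊕opad) ∥ inner = 2f 2a 5c 5c ∥ 0c.
Outer hash (tag): sum = 47+42+92+92+12 = 285; mod 256 = 29 → 1d.

1d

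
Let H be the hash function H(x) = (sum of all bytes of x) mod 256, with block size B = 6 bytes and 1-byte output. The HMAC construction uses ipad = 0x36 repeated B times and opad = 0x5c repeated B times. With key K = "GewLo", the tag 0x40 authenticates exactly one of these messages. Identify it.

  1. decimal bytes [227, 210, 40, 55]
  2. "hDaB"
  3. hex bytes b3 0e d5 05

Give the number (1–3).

1

Key "GewLo" = 47 65 77 4c 6f is 5 bytes ≤ B = 6; zero-pad to 6 bytes: K' = 47 65 77 4c 6f 00.
K' ⊕ ipad = 71 53 41 7a 59 36; K' ⊕ opad = 1b 39 2b 10 33 5c.
m1: inner = H(71 53 41 7a 59 36 e3 d2 28 37) = 22; tag = H(1b 39 2b 10 33 5c 22) = 40 ← matches
m2: inner = H(71 53 41 7a 59 36 68 44 61 42) = 5d; tag = H(1b 39 2b 10 33 5c 5d) = 7b
m3: inner = H(71 53 41 7a 59 36 b3 0e d5 05) = a9; tag = H(1b 39 2b 10 33 5c a9) = c7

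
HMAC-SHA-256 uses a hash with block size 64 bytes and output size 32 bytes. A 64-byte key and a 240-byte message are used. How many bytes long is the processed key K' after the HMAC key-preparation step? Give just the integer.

64

Key is 64 ≤ 64 bytes, zero-padded: |K'| = 64.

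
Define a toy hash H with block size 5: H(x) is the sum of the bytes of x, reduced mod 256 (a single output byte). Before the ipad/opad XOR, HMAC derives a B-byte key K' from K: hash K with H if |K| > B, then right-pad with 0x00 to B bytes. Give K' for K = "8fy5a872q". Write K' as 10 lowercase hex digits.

bf00000000

|K| = 9 > B = 5, so first hash the key.
H(K): sum = 56+102+121+53+97+56+55+50+113 = 703; mod 256 = 191 → bf.
Zero-pad H(K) = bf to 5 bytes: K' = bf 00 00 00 00.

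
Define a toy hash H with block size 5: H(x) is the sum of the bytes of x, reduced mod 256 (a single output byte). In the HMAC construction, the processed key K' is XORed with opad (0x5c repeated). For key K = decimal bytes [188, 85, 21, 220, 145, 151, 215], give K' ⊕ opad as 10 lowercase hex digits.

5d5c5c5c5c

Key decimal bytes [188, 85, 21, 220, 145, 151, 215] = bc 55 15 dc 91 97 d7 is 7 bytes > B = 5, so hash it first: H(key) = 01, then zero-pad to 5 bytes: K' = 01 00 00 00 00.
XOR each byte with 0x5c: 01⊕5c=5d, 00⊕5c=5c, 00⊕5c=5c, 00⊕5c=5c, 00⊕5c=5c.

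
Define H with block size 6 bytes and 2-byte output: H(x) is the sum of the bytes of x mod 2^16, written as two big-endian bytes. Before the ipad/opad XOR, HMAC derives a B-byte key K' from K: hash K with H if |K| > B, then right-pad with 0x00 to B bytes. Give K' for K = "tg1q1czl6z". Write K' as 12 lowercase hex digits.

03a700000000

|K| = 10 > B = 6, so first hash the key.
H(K): sum = 116+103+49+113+49+99+122+108+54+122 = 935 → 03 a7.
Zero-pad H(K) = 03 a7 to 6 bytes: K' = 03 a7 00 00 00 00.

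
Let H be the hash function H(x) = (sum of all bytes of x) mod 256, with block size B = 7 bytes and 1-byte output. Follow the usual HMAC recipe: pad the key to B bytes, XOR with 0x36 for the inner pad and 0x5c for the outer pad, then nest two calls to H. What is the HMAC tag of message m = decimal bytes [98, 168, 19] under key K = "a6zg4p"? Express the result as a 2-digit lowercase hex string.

87

Key "a6zg4p" = 61 36 7a 67 34 70 is 6 bytes ≤ B = 7; zero-pad to 7 bytes: K' = 61 36 7a 67 34 70 00.
K' ⊕ ipad = 57 00 4c 51 02 46 36.  K' ⊕ opad = 3d 6a 26 3b 68 2c 5c.
Inner input = (K'⊕ipad) ∥ m = 57 00 4c 51 02 46 36 ∥ 62 a8 13.
Inner hash: sum = 87+0+76+81+2+70+54+98+168+19 = 655; mod 256 = 143 → 8f.
Outer input = (K'⊕opad) ∥ inner = 3d 6a 26 3b 68 2c 5c ∥ 8f.
Outer hash (tag): sum = 61+106+38+59+104+44+92+143 = 647; mod 256 = 135 → 87.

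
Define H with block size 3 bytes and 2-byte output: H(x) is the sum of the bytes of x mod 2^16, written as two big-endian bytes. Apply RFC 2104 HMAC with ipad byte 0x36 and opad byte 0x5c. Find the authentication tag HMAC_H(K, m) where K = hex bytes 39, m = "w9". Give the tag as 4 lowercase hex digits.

0149

Key hex bytes 39 is 1 byte ≤ B = 3; zero-pad to 3 bytes: K' = 39 00 00.
K' ⊕ ipad = 0f 36 36.  K' ⊕ opad = 65 5c 5c.
Inner input = (K'⊕ipad) ∥ m = 0f 36 36 ∥ 77 39.
Inner hash: sum = 15+54+54+119+57 = 299 → 01 2b.
Outer input = (K'⊕opad) ∥ inner = 65 5c 5c ∥ 01 2b.
Outer hash (tag): sum = 101+92+92+1+43 = 329 → 01 49.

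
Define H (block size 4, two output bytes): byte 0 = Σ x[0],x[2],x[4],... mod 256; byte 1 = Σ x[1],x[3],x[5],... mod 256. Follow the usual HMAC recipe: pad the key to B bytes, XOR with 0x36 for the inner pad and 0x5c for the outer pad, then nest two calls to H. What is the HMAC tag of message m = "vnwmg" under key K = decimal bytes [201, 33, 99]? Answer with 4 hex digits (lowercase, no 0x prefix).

7c01

Key decimal bytes [201, 33, 99] = c9 21 63 is 3 bytes ≤ B = 4; zero-pad to 4 bytes: K' = c9 21 63 00.
K' ⊕ ipad = ff 17 55 36.  K' ⊕ opad = 95 7d 3f 5c.
Inner input = (K'⊕ipad) ∥ m = ff 17 55 36 ∥ 76 6e 77 6d 67.
Inner hash: even-index sum = 680 mod 256 = 168; odd-index sum = 296 mod 256 = 40 → a8 28.
Outer input = (K'⊕opad) ∥ inner = 95 7d 3f 5c ∥ a8 28.
Outer hash (tag): even-index sum = 380 mod 256 = 124; odd-index sum = 257 mod 256 = 1 → 7c 01.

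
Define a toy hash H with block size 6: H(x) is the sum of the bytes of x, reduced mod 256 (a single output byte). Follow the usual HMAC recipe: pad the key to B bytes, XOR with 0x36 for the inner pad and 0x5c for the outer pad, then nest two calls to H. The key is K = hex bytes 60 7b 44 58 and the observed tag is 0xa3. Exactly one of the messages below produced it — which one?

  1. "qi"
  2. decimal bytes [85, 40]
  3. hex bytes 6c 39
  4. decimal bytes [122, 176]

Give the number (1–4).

Key hex bytes 60 7b 44 58 is 4 bytes ≤ B = 6; zero-pad to 6 bytes: K' = 60 7b 44 58 00 00.
K' ⊕ ipad = 56 4d 72 6e 36 36; K' ⊕ opad = 3c 27 18 04 5c 5c.
m1: inner = H(56 4d 72 6e 36 36 71 69) = c9; tag = H(3c 27 18 04 5c 5c c9) = 00
m2: inner = H(56 4d 72 6e 36 36 55 28) = 6c; tag = H(3c 27 18 04 5c 5c 6c) = a3 ← matches
m3: inner = H(56 4d 72 6e 36 36 6c 39) = 94; tag = H(3c 27 18 04 5c 5c 94) = cb
m4: inner = H(56 4d 72 6e 36 36 7a b0) = 19; tag = H(3c 27 18 04 5c 5c 19) = 50

2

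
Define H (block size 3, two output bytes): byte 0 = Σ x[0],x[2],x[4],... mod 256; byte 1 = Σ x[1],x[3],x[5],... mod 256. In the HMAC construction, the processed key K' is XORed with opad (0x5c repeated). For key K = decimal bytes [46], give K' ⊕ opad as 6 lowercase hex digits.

725c5c

Key decimal bytes [46] = 2e is 1 byte ≤ B = 3; zero-pad to 3 bytes: K' = 2e 00 00.
XOR each byte with 0x5c: 2e⊕5c=72, 00⊕5c=5c, 00⊕5c=5c.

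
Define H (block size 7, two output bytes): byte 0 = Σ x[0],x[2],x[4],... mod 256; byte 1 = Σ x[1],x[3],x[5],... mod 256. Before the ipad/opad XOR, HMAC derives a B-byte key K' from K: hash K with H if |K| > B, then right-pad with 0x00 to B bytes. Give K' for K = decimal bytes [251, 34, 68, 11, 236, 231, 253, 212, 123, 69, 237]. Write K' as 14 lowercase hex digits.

902d0000000000

|K| = 11 > B = 7, so first hash the key.
H(K): even-index sum = 1168 mod 256 = 144; odd-index sum = 557 mod 256 = 45 → 90 2d.
Zero-pad H(K) = 90 2d to 7 bytes: K' = 90 2d 00 00 00 00 00.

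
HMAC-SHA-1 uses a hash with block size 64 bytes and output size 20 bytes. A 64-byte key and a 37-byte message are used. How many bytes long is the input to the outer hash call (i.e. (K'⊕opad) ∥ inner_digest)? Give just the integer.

84

Key is 64 ≤ 64 bytes, zero-padded: |K'| = 64.
Outer input = (K'⊕opad) ∥ H(inner) → 64 + 20 = 84 bytes.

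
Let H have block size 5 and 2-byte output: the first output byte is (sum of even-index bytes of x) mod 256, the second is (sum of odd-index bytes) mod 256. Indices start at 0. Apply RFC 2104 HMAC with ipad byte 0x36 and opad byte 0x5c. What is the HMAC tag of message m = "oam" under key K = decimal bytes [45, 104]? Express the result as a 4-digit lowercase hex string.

9978

Key decimal bytes [45, 104] = 2d 68 is 2 bytes ≤ B = 5; zero-pad to 5 bytes: K' = 2d 68 00 00 00.
K' ⊕ ipad = 1b 5e 36 36 36.  K' ⊕ opad = 71 34 5c 5c 5c.
Inner input = (K'⊕ipad) ∥ m = 1b 5e 36 36 36 ∥ 6f 61 6d.
Inner hash: even-index sum = 232 mod 256 = 232; odd-index sum = 368 mod 256 = 112 → e8 70.
Outer input = (K'⊕opad) ∥ inner = 71 34 5c 5c 5c ∥ e8 70.
Outer hash (tag): even-index sum = 409 mod 256 = 153; odd-index sum = 376 mod 256 = 120 → 99 78.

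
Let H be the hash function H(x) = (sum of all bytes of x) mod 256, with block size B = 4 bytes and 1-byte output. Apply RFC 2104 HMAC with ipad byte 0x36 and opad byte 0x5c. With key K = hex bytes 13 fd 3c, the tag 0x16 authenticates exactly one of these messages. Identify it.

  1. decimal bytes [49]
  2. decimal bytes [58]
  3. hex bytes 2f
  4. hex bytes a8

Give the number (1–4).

2

Key hex bytes 13 fd 3c is 3 bytes ≤ B = 4; zero-pad to 4 bytes: K' = 13 fd 3c 00.
K' ⊕ ipad = 25 cb 0a 36; K' ⊕ opad = 4f a1 60 5c.
m1: inner = H(25 cb 0a 36 31) = 61; tag = H(4f a1 60 5c 61) = 0d
m2: inner = H(25 cb 0a 36 3a) = 6a; tag = H(4f a1 60 5c 6a) = 16 ← matches
m3: inner = H(25 cb 0a 36 2f) = 5f; tag = H(4f a1 60 5c 5f) = 0b
m4: inner = H(25 cb 0a 36 a8) = d8; tag = H(4f a1 60 5c d8) = 84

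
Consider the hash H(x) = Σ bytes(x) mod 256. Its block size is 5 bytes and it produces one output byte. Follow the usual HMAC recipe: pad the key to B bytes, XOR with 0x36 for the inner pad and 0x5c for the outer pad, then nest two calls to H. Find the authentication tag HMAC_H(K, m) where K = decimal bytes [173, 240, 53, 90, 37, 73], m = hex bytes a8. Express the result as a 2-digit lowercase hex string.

Key decimal bytes [173, 240, 53, 90, 37, 73] = ad f0 35 5a 25 49 is 6 bytes > B = 5, so hash it first: H(key) = 9a, then zero-pad to 5 bytes: K' = 9a 00 00 00 00.
K' ⊕ ipad = ac 36 36 36 36.  K' ⊕ opad = c6 5c 5c 5c 5c.
Inner input = (K'⊕ipad) ∥ m = ac 36 36 36 36 ∥ a8.
Inner hash: sum = 172+54+54+54+54+168 = 556; mod 256 = 44 → 2c.
Outer input = (K'⊕opad) ∥ inner = c6 5c 5c 5c 5c ∥ 2c.
Outer hash (tag): sum = 198+92+92+92+92+44 = 610; mod 256 = 98 → 62.

62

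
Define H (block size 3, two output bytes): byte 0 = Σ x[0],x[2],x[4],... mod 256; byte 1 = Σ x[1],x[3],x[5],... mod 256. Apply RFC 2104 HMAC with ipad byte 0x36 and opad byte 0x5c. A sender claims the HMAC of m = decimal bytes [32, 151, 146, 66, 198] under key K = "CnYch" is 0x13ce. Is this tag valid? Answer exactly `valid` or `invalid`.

Key "CnYch" = 43 6e 59 63 68 is 5 bytes > B = 3, so hash it first: H(key) = 04 d1, then zero-pad to 3 bytes: K' = 04 d1 00.
K' ⊕ ipad = 32 e7 36; K' ⊕ opad = 58 8d 5c.
Inner hash: even-index sum = 321 mod 256 = 65; odd-index sum = 607 mod 256 = 95 → 41 5f.
Outer hash (recomputed tag): even-index sum = 275 mod 256 = 19; odd-index sum = 206 mod 256 = 206 → 13 ce.
Recomputed tag = 13ce; claimed = 13ce → match.

valid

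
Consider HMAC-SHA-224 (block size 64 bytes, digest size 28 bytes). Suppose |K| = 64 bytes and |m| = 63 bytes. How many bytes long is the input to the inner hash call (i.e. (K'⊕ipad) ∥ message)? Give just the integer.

Key is 64 ≤ 64 bytes, zero-padded: |K'| = 64.
Inner input = (K'⊕ipad) ∥ m → 64 + 63 = 127 bytes.

127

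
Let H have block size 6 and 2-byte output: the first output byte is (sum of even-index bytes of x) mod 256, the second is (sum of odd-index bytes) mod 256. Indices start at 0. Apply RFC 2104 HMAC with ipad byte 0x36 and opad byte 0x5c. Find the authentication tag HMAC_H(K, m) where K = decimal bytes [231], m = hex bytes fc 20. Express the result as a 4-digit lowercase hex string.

acd6

Key decimal bytes [231] = e7 is 1 byte ≤ B = 6; zero-pad to 6 bytes: K' = e7 00 00 00 00 00.
K' ⊕ ipad = d1 36 36 36 36 36.  K' ⊕ opad = bb 5c 5c 5c 5c 5c.
Inner input = (K'⊕ipad) ∥ m = d1 36 36 36 36 36 ∥ fc 20.
Inner hash: even-index sum = 569 mod 256 = 57; odd-index sum = 194 mod 256 = 194 → 39 c2.
Outer input = (K'⊕opad) ∥ inner = bb 5c 5c 5c 5c 5c ∥ 39 c2.
Outer hash (tag): even-index sum = 428 mod 256 = 172; odd-index sum = 470 mod 256 = 214 → ac d6.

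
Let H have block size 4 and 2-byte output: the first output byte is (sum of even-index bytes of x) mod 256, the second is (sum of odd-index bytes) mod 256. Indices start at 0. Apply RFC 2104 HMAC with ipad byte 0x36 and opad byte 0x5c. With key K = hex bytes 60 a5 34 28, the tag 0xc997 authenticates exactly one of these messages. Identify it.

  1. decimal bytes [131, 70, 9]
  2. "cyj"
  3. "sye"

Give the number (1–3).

Key hex bytes 60 a5 34 28 is exactly B = 4 bytes: K' = 60 a5 34 28.
K' ⊕ ipad = 56 93 02 1e; K' ⊕ opad = 3c f9 68 74.
m1: inner = H(56 93 02 1e 83 46 09) = e4 f7; tag = H(3c f9 68 74 e4 f7) = 8864
m2: inner = H(56 93 02 1e 63 79 6a) = 25 2a; tag = H(3c f9 68 74 25 2a) = c997 ← matches
m3: inner = H(56 93 02 1e 73 79 65) = 30 2a; tag = H(3c f9 68 74 30 2a) = d497

2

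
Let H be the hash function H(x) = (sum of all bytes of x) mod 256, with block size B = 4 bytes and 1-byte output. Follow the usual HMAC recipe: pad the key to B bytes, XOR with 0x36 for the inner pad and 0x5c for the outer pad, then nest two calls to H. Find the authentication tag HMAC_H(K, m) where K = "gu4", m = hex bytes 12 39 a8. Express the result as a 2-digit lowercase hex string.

e7

Key "gu4" = 67 75 34 is 3 bytes ≤ B = 4; zero-pad to 4 bytes: K' = 67 75 34 00.
K' ⊕ ipad = 51 43 02 36.  K' ⊕ opad = 3b 29 68 5c.
Inner input = (K'⊕ipad) ∥ m = 51 43 02 36 ∥ 12 39 a8.
Inner hash: sum = 81+67+2+54+18+57+168 = 447; mod 256 = 191 → bf.
Outer input = (K'⊕opad) ∥ inner = 3b 29 68 5c ∥ bf.
Outer hash (tag): sum = 59+41+104+92+191 = 487; mod 256 = 231 → e7.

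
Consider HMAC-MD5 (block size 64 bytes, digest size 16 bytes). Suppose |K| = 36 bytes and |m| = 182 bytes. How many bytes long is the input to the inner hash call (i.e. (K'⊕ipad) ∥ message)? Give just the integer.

246

Key is 36 ≤ 64 bytes, zero-padded: |K'| = 64.
Inner input = (K'⊕ipad) ∥ m → 64 + 182 = 246 bytes.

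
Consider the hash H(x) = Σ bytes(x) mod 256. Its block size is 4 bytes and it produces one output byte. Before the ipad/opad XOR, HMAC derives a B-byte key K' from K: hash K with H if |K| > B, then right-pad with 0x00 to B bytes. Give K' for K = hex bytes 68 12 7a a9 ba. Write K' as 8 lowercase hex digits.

|K| = 5 > B = 4, so first hash the key.
H(K): sum = 104+18+122+169+186 = 599; mod 256 = 87 → 57.
Zero-pad H(K) = 57 to 4 bytes: K' = 57 00 00 00.

57000000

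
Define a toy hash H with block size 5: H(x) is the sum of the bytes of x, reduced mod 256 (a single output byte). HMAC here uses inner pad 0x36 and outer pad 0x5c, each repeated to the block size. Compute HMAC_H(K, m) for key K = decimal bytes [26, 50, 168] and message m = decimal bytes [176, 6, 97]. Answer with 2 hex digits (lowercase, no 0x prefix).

Key decimal bytes [26, 50, 168] = 1a 32 a8 is 3 bytes ≤ B = 5; zero-pad to 5 bytes: K' = 1a 32 a8 00 00.
K' ⊕ ipad = 2c 04 9e 36 36.  K' ⊕ opad = 46 6e f4 5c 5c.
Inner input = (K'⊕ipad) ∥ m = 2c 04 9e 36 36 ∥ b0 06 61.
Inner hash: sum = 44+4+158+54+54+176+6+97 = 593; mod 256 = 81 → 51.
Outer input = (K'⊕opad) ∥ inner = 46 6e f4 5c 5c ∥ 51.
Outer hash (tag): sum = 70+110+244+92+92+81 = 689; mod 256 = 177 → b1.

b1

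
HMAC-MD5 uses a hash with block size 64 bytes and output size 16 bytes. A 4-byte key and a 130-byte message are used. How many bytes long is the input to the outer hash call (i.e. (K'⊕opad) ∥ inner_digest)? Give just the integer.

Key is 4 ≤ 64 bytes, zero-padded: |K'| = 64.
Outer input = (K'⊕opad) ∥ H(inner) → 64 + 16 = 80 bytes.

80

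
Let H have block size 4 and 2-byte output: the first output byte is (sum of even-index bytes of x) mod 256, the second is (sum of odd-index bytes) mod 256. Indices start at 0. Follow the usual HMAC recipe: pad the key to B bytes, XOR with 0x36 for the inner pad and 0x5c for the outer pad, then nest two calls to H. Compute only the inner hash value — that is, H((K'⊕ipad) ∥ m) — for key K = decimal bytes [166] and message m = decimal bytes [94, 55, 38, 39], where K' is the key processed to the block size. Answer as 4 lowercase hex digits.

4aca

Key decimal bytes [166] = a6 is 1 byte ≤ B = 4; zero-pad to 4 bytes: K' = a6 00 00 00.
K' ⊕ ipad = 90 36 36 36.
Inner input = 90 36 36 36 ∥ 5e 37 26 27.
Inner hash: even-index sum = 330 mod 256 = 74; odd-index sum = 202 mod 256 = 202 → 4a ca.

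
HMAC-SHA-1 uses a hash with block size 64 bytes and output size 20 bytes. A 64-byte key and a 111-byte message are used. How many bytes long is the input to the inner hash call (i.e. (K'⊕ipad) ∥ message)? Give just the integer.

Key is 64 ≤ 64 bytes, zero-padded: |K'| = 64.
Inner input = (K'⊕ipad) ∥ m → 64 + 111 = 175 bytes.

175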